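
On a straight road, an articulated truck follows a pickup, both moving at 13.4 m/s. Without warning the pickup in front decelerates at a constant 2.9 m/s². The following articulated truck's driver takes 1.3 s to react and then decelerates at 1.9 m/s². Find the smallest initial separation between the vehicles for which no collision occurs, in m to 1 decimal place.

Minimum gap ≈ 33.7 m

Leader travels v²/(2a_L) = 179.560 / 5.800 = 30.959 m before stopping.
Follower covers v·t_r = 13.4000 × 1.3 = 17.420 m while reacting, then v²/(2a_F) = 179.560 / 3.800 = 47.253 m while braking, for a total of 17.420 + 47.253 = 64.673 m.
Since a_F ≤ a_L and the follower starts braking later, the follower is never slower than the leader, so the closest approach is when both have stopped.
Minimum gap = 64.673 − 30.959 = 33.714 m.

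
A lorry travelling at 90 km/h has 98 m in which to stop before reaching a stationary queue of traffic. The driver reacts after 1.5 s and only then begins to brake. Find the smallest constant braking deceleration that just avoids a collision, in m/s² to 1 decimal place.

Required deceleration ≈ 5.2 m/s²

90 km/h ÷ 3.6 = 25.0000 m/s.
Distance covered during reaction = 25.0000 × 1.5 = 37.500 m.
Distance available for braking: 98 − 37.500 = 60.500 m.
v² = 2a·d ⇒ a = v²/(2d) = 25.0000² / (2 × 60.500) = 625.000 / 121.000 = 5.1653 m/s².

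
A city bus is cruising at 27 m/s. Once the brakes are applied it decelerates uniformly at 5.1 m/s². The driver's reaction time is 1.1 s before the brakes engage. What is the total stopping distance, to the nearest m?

Reaction distance = v·t_r = 27.0000 × 1.1 = 29.700 m.
Braking distance = v²/(2a) = 27.0000² / (2 × 5.100) = 729.000 / 10.200 = 71.471 m.
Total = 29.700 + 71.471 = 101.171 m.

Total stopping distance ≈ 101 m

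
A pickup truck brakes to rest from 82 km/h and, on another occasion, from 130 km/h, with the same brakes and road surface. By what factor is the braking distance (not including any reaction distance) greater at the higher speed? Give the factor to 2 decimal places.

Factor ≈ 2.51

Braking distance d = v²/(2a), so with a fixed, d ∝ v².
Factor = (130/82)² = 1.5854² = 2.5135.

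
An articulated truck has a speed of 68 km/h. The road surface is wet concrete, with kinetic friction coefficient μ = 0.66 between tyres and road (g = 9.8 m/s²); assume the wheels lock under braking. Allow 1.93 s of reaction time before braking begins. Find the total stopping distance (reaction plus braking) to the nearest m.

68 km/h ÷ 3.6 = 18.8889 m/s.
a = μg = 0.66 × 9.8 = 6.468 m/s².
Reaction distance = v·t_r = 18.8889 × 1.93 = 36.456 m.
Braking distance = v²/(2a) = 18.8889² / (2 × 6.468) = 356.791 / 12.936 = 27.581 m.
Total = 36.456 + 27.581 = 64.037 m.

Total stopping distance ≈ 64 m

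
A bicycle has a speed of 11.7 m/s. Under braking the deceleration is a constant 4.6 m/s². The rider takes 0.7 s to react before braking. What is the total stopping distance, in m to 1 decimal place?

Reaction distance = v·t_r = 11.7000 × 0.7 = 8.190 m.
Braking distance = v²/(2a) = 11.7000² / (2 × 4.600) = 136.890 / 9.200 = 14.879 m.
Total = 8.190 + 14.879 = 23.069 m.

Total stopping distance ≈ 23.1 m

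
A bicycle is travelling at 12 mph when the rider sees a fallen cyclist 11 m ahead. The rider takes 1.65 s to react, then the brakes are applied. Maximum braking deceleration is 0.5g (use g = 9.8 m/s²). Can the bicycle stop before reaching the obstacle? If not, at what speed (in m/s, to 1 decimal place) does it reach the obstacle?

No — it strikes the obstacle at 2.8 m/s

12 mph × 0.44704 = 5.3645 m/s.
a = 0.5 × 9.8 = 4.900 m/s².
Reaction distance = 5.3645 × 1.65 = 8.851 m.
Braking distance needed to stop: v²/(2a) = 28.778 / 9.800 = 2.937 m, so total needed = 8.851 + 2.937 = 11.788 m > 11 m — it cannot stop.
Distance remaining when braking begins: 11 − 8.851 = 2.149 m.
v² = v₀² − 2a·d = 28.778 − 2 × 4.900 × 2.149 = 7.718 m²/s².
v = √7.718 = 2.778 m/s.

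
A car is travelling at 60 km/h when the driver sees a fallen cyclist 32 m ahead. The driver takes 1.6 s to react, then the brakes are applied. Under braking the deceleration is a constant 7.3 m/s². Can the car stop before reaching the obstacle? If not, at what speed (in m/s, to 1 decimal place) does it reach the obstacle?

60 km/h ÷ 3.6 = 16.6667 m/s.
Reaction distance = 16.6667 × 1.6 = 26.667 m.
Braking distance needed to stop: v²/(2a) = 277.779 / 14.600 = 19.026 m, so total needed = 26.667 + 19.026 = 45.693 m > 32 m — it cannot stop.
Distance remaining when braking begins: 32 − 26.667 = 5.333 m.
v² = v₀² − 2a·d = 277.779 − 2 × 7.300 × 5.333 = 199.917 m²/s².
v = √199.917 = 14.139 m/s.

No — it strikes the obstacle at 14.1 m/s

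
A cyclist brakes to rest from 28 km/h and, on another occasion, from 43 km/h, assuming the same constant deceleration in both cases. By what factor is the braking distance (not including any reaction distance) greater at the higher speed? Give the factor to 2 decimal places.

Factor ≈ 2.36

Braking distance d = v²/(2a), so with a fixed, d ∝ v².
Factor = (43/28)² = 1.5357² = 2.3584.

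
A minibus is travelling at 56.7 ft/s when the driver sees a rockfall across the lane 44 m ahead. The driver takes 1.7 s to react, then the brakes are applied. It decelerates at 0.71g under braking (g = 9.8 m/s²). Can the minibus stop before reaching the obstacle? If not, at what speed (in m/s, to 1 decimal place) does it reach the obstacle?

56.7 ft/s × 0.3048 = 17.2822 m/s.
a = 0.71 × 9.8 = 6.958 m/s².
Reaction distance = 17.2822 × 1.7 = 29.380 m.
Braking distance needed to stop: v²/(2a) = 298.674 / 13.916 = 21.463 m, so total needed = 29.380 + 21.463 = 50.843 m > 44 m — it cannot stop.
Distance remaining when braking begins: 44 − 29.380 = 14.620 m.
v² = v₀² − 2a·d = 298.674 − 2 × 6.958 × 14.620 = 95.222 m²/s².
v = √95.222 = 9.758 m/s.

No — it strikes the obstacle at 9.8 m/s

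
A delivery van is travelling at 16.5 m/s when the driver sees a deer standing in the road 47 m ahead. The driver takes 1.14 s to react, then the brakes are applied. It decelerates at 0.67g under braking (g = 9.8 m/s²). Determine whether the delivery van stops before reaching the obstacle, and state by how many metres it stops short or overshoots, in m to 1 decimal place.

a = 0.67 × 9.8 = 6.566 m/s².
Reaction distance = 16.5000 × 1.14 = 18.810 m.
Braking distance = v²/(2a) = 272.250 / 13.132 = 20.732 m.
Total stopping distance = 18.810 + 20.732 = 39.542 m, vs 47 m available — it stops with 47 − 39.542 = 7.458 m to spare.

Yes — it stops 7.5 m short of the obstacle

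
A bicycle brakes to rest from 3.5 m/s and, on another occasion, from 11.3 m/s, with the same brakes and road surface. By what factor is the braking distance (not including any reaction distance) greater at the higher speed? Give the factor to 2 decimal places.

Factor ≈ 10.42

Braking distance d = v²/(2a), so with a fixed, d ∝ v².
Factor = (11.3/3.5)² = 3.2286² = 10.4239.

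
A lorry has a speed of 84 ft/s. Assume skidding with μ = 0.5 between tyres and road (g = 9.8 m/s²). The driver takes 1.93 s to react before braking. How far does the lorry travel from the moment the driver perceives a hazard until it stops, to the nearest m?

Total stopping distance ≈ 116 m

84 ft/s × 0.3048 = 25.6032 m/s.
a = μg = 0.5 × 9.8 = 4.900 m/s².
Reaction distance = v·t_r = 25.6032 × 1.93 = 49.414 m.
Braking distance = v²/(2a) = 25.6032² / (2 × 4.900) = 655.524 / 9.800 = 66.890 m.
Total = 49.414 + 66.890 = 116.304 m.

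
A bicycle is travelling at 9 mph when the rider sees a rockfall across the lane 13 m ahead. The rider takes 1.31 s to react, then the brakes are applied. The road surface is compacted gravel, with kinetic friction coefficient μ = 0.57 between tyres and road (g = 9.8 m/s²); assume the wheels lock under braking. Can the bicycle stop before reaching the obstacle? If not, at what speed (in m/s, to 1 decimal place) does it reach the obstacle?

Yes — it stops about 6.3 m short of the obstacle, so it never reaches it

9 mph × 0.44704 = 4.0234 m/s.
a = μg = 0.57 × 9.8 = 5.586 m/s².
Reaction distance = 4.0234 × 1.31 = 5.271 m.
Braking distance = v²/(2a) = 16.188 / 11.172 = 1.449 m.
Total stopping distance = 5.271 + 1.449 = 6.720 m, vs 13 m available — it stops with 13 − 6.720 = 6.280 m to spare.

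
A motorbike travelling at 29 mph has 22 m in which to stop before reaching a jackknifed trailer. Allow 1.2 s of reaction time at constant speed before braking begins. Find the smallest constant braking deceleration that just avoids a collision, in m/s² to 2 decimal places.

Required deceleration ≈ 13.04 m/s²

29 mph × 0.44704 = 12.9642 m/s.
Distance covered during reaction = 12.9642 × 1.2 = 15.557 m.
Distance available for braking: 22 − 15.557 = 6.443 m.
v² = 2a·d ⇒ a = v²/(2d) = 12.9642² / (2 × 6.443) = 168.070 / 12.886 = 13.0428 m/s².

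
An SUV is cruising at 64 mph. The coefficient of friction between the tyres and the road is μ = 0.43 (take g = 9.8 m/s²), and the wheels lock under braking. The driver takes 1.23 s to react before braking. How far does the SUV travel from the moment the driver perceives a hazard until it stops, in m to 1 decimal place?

Total stopping distance ≈ 132.3 m

64 mph × 0.44704 = 28.6106 m/s.
a = μg = 0.43 × 9.8 = 4.214 m/s².
Reaction distance = v·t_r = 28.6106 × 1.23 = 35.191 m.
Braking distance = v²/(2a) = 28.6106² / (2 × 4.214) = 818.566 / 8.428 = 97.125 m.
Total = 35.191 + 97.125 = 132.316 m.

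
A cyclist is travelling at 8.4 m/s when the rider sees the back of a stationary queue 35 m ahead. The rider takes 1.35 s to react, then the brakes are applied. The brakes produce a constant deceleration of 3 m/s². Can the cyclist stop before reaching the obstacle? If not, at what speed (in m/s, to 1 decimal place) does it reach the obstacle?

Reaction distance = 8.4000 × 1.35 = 11.340 m.
Braking distance = v²/(2a) = 70.560 / 6.000 = 11.760 m.
Total stopping distance = 11.340 + 11.760 = 23.100 m, vs 35 m available — it stops with 35 − 23.100 = 11.900 m to spare.

Yes — it stops about 11.9 m short of the obstacle, so it never reaches it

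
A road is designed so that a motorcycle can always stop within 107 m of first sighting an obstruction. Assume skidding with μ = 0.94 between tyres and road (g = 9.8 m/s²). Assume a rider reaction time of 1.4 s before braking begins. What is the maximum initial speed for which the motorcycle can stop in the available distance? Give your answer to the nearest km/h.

a = μg = 0.94 × 9.8 = 9.212 m/s².
Stopping distance: v·t_r + v²/(2a) = 107 with t_r = 1.4 s and a = 9.212 m/s².
So v² + 25.794 v − 1971.37 = 0.
Positive root: v = −a·t_r + √((a·t_r)² + 2a·d) = −12.897 + √(166.333 + 1971.37) = 33.3383 m/s.
33.3383 m/s × 3.6 = 120.018 km/h.

Maximum speed ≈ 120 km/h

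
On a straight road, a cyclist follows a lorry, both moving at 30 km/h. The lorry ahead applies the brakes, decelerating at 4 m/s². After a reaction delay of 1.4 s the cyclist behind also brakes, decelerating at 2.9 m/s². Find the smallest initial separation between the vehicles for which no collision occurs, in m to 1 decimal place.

30 km/h ÷ 3.6 = 8.3333 m/s.
Leader travels v²/(2a_L) = 69.444 / 8.000 = 8.681 m before stopping.
Follower covers v·t_r = 8.3333 × 1.4 = 11.667 m while reacting, then v²/(2a_F) = 69.444 / 5.800 = 11.973 m while braking, for a total of 11.667 + 11.973 = 23.640 m.
Since a_F ≤ a_L and the follower starts braking later, the follower is never slower than the leader, so the closest approach is when both have stopped.
Minimum gap = 23.640 − 8.681 = 14.959 m.

Minimum gap ≈ 15.0 m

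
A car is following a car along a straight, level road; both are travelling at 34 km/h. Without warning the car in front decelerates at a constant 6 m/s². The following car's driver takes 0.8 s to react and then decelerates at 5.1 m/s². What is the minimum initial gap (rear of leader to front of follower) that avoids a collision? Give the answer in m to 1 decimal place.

Minimum gap ≈ 8.9 m

34 km/h ÷ 3.6 = 9.4444 m/s.
Leader travels v²/(2a_L) = 89.197 / 12.000 = 7.433 m before stopping.
Follower covers v·t_r = 9.4444 × 0.8 = 7.556 m while reacting, then v²/(2a_F) = 89.197 / 10.200 = 8.745 m while braking, for a total of 7.556 + 8.745 = 16.301 m.
Since a_F ≤ a_L and the follower starts braking later, the follower is never slower than the leader, so the closest approach is when both have stopped.
Minimum gap = 16.301 − 7.433 = 8.868 m.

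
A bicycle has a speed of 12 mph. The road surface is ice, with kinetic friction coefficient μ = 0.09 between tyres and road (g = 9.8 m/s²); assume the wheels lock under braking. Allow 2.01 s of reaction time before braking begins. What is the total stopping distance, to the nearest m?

12 mph × 0.44704 = 5.3645 m/s.
a = μg = 0.09 × 9.8 = 0.882 m/s².
Reaction distance = v·t_r = 5.3645 × 2.01 = 10.783 m.
Braking distance = v²/(2a) = 5.3645² / (2 × 0.882) = 28.778 / 1.764 = 16.314 m.
Total = 10.783 + 16.314 = 27.097 m.

Total stopping distance ≈ 27 m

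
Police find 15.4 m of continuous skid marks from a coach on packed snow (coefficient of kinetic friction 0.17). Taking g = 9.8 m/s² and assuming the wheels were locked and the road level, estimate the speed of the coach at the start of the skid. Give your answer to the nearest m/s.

Deceleration a = μg = 0.17 × 9.8 = 1.666 m/s².
v = √(2a·d) = √(2 × 1.666 × 15.4) = √51.313 = 7.1633 m/s.

Initial speed ≈ 7 m/s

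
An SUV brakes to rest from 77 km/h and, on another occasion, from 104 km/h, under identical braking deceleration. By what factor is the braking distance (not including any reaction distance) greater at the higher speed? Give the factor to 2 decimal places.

Braking distance d = v²/(2a), so with a fixed, d ∝ v².
Factor = (104/77)² = 1.3506² = 1.8241.

Factor ≈ 1.82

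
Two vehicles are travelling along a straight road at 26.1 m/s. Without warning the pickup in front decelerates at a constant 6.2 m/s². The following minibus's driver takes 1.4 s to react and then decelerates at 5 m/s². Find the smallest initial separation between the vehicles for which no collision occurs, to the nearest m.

Leader travels v²/(2a_L) = 681.210 / 12.400 = 54.936 m before stopping.
Follower covers v·t_r = 26.1000 × 1.4 = 36.540 m while reacting, then v²/(2a_F) = 681.210 / 10.000 = 68.121 m while braking, for a total of 36.540 + 68.121 = 104.661 m.
Since a_F ≤ a_L and the follower starts braking later, the follower is never slower than the leader, so the closest approach is when both have stopped.
Minimum gap = 104.661 − 54.936 = 49.725 m.

Minimum gap ≈ 50 m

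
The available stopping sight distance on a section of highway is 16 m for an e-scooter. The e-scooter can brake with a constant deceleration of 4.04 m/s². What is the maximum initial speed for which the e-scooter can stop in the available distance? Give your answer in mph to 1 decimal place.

Maximum speed ≈ 25.4 mph

v²/(2a) = d ⇒ v = √(2 × 4.040 × 16) = √129.28 = 11.3701 m/s.
11.3701 m/s ÷ 0.44704 = 25.434 mph.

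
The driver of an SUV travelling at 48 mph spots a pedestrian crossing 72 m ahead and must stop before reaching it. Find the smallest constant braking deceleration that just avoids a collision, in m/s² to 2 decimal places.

48 mph × 0.44704 = 21.4579 m/s.
v² = 2a·d ⇒ a = v²/(2d) = 21.4579² / (2 × 72.000) = 460.441 / 144.000 = 3.1975 m/s².

Required deceleration ≈ 3.20 m/s²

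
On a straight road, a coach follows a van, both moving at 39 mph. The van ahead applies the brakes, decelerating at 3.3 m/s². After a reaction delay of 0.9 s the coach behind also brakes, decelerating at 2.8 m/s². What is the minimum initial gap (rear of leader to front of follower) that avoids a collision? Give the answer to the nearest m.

Minimum gap ≈ 24 m

39 mph × 0.44704 = 17.4346 m/s.
Leader travels v²/(2a_L) = 303.965 / 6.600 = 46.055 m before stopping.
Follower covers v·t_r = 17.4346 × 0.9 = 15.691 m while reacting, then v²/(2a_F) = 303.965 / 5.600 = 54.279 m while braking, for a total of 15.691 + 54.279 = 69.970 m.
Since a_F ≤ a_L and the follower starts braking later, the follower is never slower than the leader, so the closest approach is when both have stopped.
Minimum gap = 69.970 − 46.055 = 23.915 m.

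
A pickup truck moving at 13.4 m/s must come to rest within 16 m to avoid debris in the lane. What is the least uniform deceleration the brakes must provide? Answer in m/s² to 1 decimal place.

Required deceleration ≈ 5.6 m/s²

v² = 2a·d ⇒ a = v²/(2d) = 13.4000² / (2 × 16.000) = 179.560 / 32.000 = 5.6113 m/s².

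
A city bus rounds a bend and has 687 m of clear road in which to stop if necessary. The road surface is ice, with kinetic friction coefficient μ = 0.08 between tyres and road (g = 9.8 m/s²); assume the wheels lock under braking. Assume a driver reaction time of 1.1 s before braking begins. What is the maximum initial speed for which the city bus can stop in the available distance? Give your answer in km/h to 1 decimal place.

a = μg = 0.08 × 9.8 = 0.784 m/s².
Stopping distance: v·t_r + v²/(2a) = 687 with t_r = 1.1 s and a = 0.784 m/s².
So v² + 1.725 v − 1077.22 = 0.
Positive root: v = −a·t_r + √((a·t_r)² + 2a·d) = −0.862 + √(0.743 + 1077.22) = 31.9703 m/s.
31.9703 m/s × 3.6 = 115.093 km/h.

Maximum speed ≈ 115.1 km/h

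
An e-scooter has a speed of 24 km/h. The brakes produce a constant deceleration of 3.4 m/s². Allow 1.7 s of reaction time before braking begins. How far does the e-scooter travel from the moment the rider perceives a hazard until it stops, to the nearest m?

24 km/h ÷ 3.6 = 6.6667 m/s.
Reaction distance = v·t_r = 6.6667 × 1.7 = 11.333 m.
Braking distance = v²/(2a) = 6.6667² / (2 × 3.400) = 44.445 / 6.800 = 6.536 m.
Total = 11.333 + 6.536 = 17.869 m.

Total stopping distance ≈ 18 m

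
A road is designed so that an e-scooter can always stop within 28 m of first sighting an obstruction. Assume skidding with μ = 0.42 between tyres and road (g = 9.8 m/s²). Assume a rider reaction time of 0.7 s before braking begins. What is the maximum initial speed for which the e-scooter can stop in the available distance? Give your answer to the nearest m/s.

Maximum speed ≈ 13 m/s

a = μg = 0.42 × 9.8 = 4.116 m/s².
Stopping distance: v·t_r + v²/(2a) = 28 with t_r = 0.7 s and a = 4.116 m/s².
So v² + 5.762 v − 230.50 = 0.
Positive root: v = −a·t_r + √((a·t_r)² + 2a·d) = −2.881 + √(8.300 + 230.50) = 12.5722 m/s.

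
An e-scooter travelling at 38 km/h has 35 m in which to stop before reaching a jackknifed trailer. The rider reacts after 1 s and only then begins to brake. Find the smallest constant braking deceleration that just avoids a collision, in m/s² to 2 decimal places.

38 km/h ÷ 3.6 = 10.5556 m/s.
Distance covered during reaction = 10.5556 × 1 = 10.556 m.
Distance available for braking: 35 − 10.556 = 24.444 m.
v² = 2a·d ⇒ a = v²/(2d) = 10.5556² / (2 × 24.444) = 111.421 / 48.888 = 2.2791 m/s².

Required deceleration ≈ 2.28 m/s²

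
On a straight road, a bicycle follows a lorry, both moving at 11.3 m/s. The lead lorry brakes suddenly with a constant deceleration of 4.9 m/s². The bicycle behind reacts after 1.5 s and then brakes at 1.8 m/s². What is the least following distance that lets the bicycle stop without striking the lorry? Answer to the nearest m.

Minimum gap ≈ 39 m

Leader travels v²/(2a_L) = 127.690 / 9.800 = 13.030 m before stopping.
Follower covers v·t_r = 11.3000 × 1.5 = 16.950 m while reacting, then v²/(2a_F) = 127.690 / 3.600 = 35.469 m while braking, for a total of 16.950 + 35.469 = 52.419 m.
Since a_F ≤ a_L and the follower starts braking later, the follower is never slower than the leader, so the closest approach is when both have stopped.
Minimum gap = 52.419 − 13.030 = 39.389 m.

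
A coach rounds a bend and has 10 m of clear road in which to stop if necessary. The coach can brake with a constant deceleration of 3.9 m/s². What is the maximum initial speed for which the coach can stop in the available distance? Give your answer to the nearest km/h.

Maximum speed ≈ 32 km/h

v²/(2a) = d ⇒ v = √(2 × 3.900 × 10) = √78.00 = 8.8318 m/s.
8.8318 m/s × 3.6 = 31.794 km/h.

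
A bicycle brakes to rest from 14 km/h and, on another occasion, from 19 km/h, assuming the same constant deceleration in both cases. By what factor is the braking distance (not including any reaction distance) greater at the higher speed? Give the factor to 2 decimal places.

Factor ≈ 1.84

Braking distance d = v²/(2a), so with a fixed, d ∝ v².
Factor = (19/14)² = 1.3571² = 1.8417.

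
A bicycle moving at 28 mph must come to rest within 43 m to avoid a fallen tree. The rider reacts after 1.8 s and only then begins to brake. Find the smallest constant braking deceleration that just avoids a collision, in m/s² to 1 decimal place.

28 mph × 0.44704 = 12.5171 m/s.
Distance covered during reaction = 12.5171 × 1.8 = 22.531 m.
Distance available for braking: 43 − 22.531 = 20.469 m.
v² = 2a·d ⇒ a = v²/(2d) = 12.5171² / (2 × 20.469) = 156.678 / 40.938 = 3.8272 m/s².

Required deceleration ≈ 3.8 m/s²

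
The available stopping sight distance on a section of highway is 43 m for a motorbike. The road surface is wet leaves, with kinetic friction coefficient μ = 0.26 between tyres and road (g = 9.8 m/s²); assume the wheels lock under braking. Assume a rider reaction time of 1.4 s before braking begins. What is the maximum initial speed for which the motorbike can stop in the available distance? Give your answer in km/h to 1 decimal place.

a = μg = 0.26 × 9.8 = 2.548 m/s².
Stopping distance: v·t_r + v²/(2a) = 43 with t_r = 1.4 s and a = 2.548 m/s².
So v² + 7.134 v − 219.13 = 0.
Positive root: v = −a·t_r + √((a·t_r)² + 2a·d) = −3.567 + √(12.723 + 219.13) = 11.6597 m/s.
11.6597 m/s × 3.6 = 41.975 km/h.

Maximum speed ≈ 42.0 km/h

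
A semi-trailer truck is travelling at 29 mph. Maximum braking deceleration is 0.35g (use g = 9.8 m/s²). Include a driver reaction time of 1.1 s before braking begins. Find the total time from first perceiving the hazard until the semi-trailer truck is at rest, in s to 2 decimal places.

Total time ≈ 4.88 s

29 mph × 0.44704 = 12.9642 m/s.
a = 0.35 × 9.8 = 3.430 m/s².
Braking time = v/a = 12.9642 / 3.430 = 3.780 s.
Total = 1.1 + 3.780 = 4.880 s.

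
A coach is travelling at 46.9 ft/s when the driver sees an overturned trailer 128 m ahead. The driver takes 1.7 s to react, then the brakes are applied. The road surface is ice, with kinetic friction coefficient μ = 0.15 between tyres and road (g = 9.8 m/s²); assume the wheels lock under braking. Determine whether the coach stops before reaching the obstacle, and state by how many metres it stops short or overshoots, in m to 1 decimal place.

Yes — it stops 34.2 m short of the obstacle

46.9 ft/s × 0.3048 = 14.2951 m/s.
a = μg = 0.15 × 9.8 = 1.470 m/s².
Reaction distance = 14.2951 × 1.7 = 24.302 m.
Braking distance = v²/(2a) = 204.350 / 2.940 = 69.507 m.
Total stopping distance = 24.302 + 69.507 = 93.809 m, vs 128 m available — it stops with 128 − 93.809 = 34.191 m to spare.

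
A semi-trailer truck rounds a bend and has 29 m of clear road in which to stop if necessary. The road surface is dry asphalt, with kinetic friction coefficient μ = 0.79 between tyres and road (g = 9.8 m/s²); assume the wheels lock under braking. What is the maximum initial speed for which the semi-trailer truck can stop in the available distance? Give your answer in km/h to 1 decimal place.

Maximum speed ≈ 76.3 km/h

a = μg = 0.79 × 9.8 = 7.742 m/s².
v²/(2a) = d ⇒ v = √(2 × 7.742 × 29) = √449.04 = 21.1906 m/s.
21.1906 m/s × 3.6 = 76.286 km/h.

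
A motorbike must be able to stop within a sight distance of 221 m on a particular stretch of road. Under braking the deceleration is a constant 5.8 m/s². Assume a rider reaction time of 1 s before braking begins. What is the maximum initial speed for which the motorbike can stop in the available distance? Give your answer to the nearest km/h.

Maximum speed ≈ 163 km/h

Stopping distance: v·t_r + v²/(2a) = 221 with t_r = 1 s and a = 5.800 m/s².
So v² + 11.600 v − 2563.60 = 0.
Positive root: v = −a·t_r + √((a·t_r)² + 2a·d) = −5.800 + √(33.640 + 2563.60) = 45.1631 m/s.
45.1631 m/s × 3.6 = 162.587 km/h.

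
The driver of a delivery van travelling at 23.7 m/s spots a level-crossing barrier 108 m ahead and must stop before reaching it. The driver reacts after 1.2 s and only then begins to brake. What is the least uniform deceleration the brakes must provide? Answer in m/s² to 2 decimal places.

Required deceleration ≈ 3.53 m/s²

Distance covered during reaction = 23.7000 × 1.2 = 28.440 m.
Distance available for braking: 108 − 28.440 = 79.560 m.
v² = 2a·d ⇒ a = v²/(2d) = 23.7000² / (2 × 79.560) = 561.690 / 159.120 = 3.5300 m/s².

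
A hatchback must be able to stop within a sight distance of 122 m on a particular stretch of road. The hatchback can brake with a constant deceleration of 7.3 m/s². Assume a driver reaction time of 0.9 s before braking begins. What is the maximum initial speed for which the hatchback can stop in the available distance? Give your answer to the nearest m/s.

Maximum speed ≈ 36 m/s

Stopping distance: v·t_r + v²/(2a) = 122 with t_r = 0.9 s and a = 7.300 m/s².
So v² + 13.140 v − 1781.20 = 0.
Positive root: v = −a·t_r + √((a·t_r)² + 2a·d) = −6.570 + √(43.165 + 1781.20) = 36.1426 m/s.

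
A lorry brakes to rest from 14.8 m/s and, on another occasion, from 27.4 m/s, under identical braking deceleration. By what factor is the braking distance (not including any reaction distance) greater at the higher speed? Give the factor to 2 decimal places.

Braking distance d = v²/(2a), so with a fixed, d ∝ v².
Factor = (27.4/14.8)² = 1.8514² = 3.4277.

Factor ≈ 3.43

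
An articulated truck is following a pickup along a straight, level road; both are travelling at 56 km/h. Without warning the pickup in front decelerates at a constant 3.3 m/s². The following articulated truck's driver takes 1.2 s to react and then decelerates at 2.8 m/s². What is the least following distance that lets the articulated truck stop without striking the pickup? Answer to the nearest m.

56 km/h ÷ 3.6 = 15.5556 m/s.
Leader travels v²/(2a_L) = 241.977 / 6.600 = 36.663 m before stopping.
Follower covers v·t_r = 15.5556 × 1.2 = 18.667 m while reacting, then v²/(2a_F) = 241.977 / 5.600 = 43.210 m while braking, for a total of 18.667 + 43.210 = 61.877 m.
Since a_F ≤ a_L and the follower starts braking later, the follower is never slower than the leader, so the closest approach is when both have stopped.
Minimum gap = 61.877 − 36.663 = 25.214 m.

Minimum gap ≈ 25 m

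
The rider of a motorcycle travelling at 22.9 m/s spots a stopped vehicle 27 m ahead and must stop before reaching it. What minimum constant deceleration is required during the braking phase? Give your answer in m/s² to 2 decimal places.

Required deceleration ≈ 9.71 m/s²

v² = 2a·d ⇒ a = v²/(2d) = 22.9000² / (2 × 27.000) = 524.410 / 54.000 = 9.7113 m/s².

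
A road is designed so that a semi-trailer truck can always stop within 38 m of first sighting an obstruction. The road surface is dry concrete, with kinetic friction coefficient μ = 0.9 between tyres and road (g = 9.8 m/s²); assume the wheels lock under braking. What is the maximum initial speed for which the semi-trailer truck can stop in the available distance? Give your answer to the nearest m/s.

a = μg = 0.9 × 9.8 = 8.820 m/s².
v²/(2a) = d ⇒ v = √(2 × 8.820 × 38) = √670.32 = 25.8905 m/s.

Maximum speed ≈ 26 m/s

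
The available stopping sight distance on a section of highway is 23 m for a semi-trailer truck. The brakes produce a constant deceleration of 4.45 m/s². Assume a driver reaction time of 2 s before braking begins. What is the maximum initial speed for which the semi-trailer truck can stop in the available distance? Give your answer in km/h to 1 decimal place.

Maximum speed ≈ 28.6 km/h

Stopping distance: v·t_r + v²/(2a) = 23 with t_r = 2 s and a = 4.450 m/s².
So v² + 17.800 v − 204.70 = 0.
Positive root: v = −a·t_r + √((a·t_r)² + 2a·d) = −8.900 + √(79.210 + 204.70) = 7.9496 m/s.
7.9496 m/s × 3.6 = 28.619 km/h.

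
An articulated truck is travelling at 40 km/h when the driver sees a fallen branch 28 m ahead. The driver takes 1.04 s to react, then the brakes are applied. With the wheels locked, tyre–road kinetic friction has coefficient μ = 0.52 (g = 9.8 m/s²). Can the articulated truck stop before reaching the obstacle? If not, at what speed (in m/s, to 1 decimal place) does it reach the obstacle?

40 km/h ÷ 3.6 = 11.1111 m/s.
a = μg = 0.52 × 9.8 = 5.096 m/s².
Reaction distance = 11.1111 × 1.04 = 11.556 m.
Braking distance = v²/(2a) = 123.457 / 10.192 = 12.113 m.
Total stopping distance = 11.556 + 12.113 = 23.669 m, vs 28 m available — it stops with 28 − 23.669 = 4.331 m to spare.

Yes — it stops about 4.3 m short of the obstacle, so it never reaches it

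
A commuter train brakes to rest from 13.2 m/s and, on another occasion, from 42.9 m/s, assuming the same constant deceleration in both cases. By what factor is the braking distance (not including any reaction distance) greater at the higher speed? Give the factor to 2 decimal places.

Factor ≈ 10.56

Braking distance d = v²/(2a), so with a fixed, d ∝ v².
Factor = (42.9/13.2)² = 3.2500² = 10.5625.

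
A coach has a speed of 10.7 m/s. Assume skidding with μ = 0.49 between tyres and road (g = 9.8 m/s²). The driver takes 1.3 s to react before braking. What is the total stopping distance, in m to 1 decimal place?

Total stopping distance ≈ 25.8 m

a = μg = 0.49 × 9.8 = 4.802 m/s².
Reaction distance = v·t_r = 10.7000 × 1.3 = 13.910 m.
Braking distance = v²/(2a) = 10.7000² / (2 × 4.802) = 114.490 / 9.604 = 11.921 m.
Total = 13.910 + 11.921 = 25.831 m.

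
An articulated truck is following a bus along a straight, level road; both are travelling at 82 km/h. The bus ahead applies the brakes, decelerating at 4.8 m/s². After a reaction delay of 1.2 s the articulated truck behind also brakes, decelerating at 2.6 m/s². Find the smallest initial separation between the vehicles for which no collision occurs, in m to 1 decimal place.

Minimum gap ≈ 73.1 m

82 km/h ÷ 3.6 = 22.7778 m/s.
Leader travels v²/(2a_L) = 518.828 / 9.600 = 54.045 m before stopping.
Follower covers v·t_r = 22.7778 × 1.2 = 27.333 m while reacting, then v²/(2a_F) = 518.828 / 5.200 = 99.775 m while braking, for a total of 27.333 + 99.775 = 127.108 m.
Since a_F ≤ a_L and the follower starts braking later, the follower is never slower than the leader, so the closest approach is when both have stopped.
Minimum gap = 127.108 − 54.045 = 73.063 m.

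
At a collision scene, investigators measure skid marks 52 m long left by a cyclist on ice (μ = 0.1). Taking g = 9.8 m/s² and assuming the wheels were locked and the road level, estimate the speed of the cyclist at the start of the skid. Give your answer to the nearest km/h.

Deceleration a = μg = 0.1 × 9.8 = 0.980 m/s².
v = √(2a·d) = √(2 × 0.980 × 52) = √101.920 = 10.0955 m/s.
= 10.0955 × 3.6 = 36.344 km/h.

Initial speed ≈ 36 km/h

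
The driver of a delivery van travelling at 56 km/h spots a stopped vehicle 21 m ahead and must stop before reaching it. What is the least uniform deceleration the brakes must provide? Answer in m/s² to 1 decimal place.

56 km/h ÷ 3.6 = 15.5556 m/s.
v² = 2a·d ⇒ a = v²/(2d) = 15.5556² / (2 × 21.000) = 241.977 / 42.000 = 5.7614 m/s².

Required deceleration ≈ 5.8 m/s²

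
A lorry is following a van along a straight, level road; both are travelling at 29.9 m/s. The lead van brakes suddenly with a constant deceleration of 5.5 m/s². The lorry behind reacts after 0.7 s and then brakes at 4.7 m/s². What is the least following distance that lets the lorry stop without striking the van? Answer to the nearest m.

Minimum gap ≈ 35 m

Leader travels v²/(2a_L) = 894.010 / 11.000 = 81.274 m before stopping.
Follower covers v·t_r = 29.9000 × 0.7 = 20.930 m while reacting, then v²/(2a_F) = 894.010 / 9.400 = 95.107 m while braking, for a total of 20.930 + 95.107 = 116.037 m.
Since a_F ≤ a_L and the follower starts braking later, the follower is never slower than the leader, so the closest approach is when both have stopped.
Minimum gap = 116.037 − 81.274 = 34.763 m.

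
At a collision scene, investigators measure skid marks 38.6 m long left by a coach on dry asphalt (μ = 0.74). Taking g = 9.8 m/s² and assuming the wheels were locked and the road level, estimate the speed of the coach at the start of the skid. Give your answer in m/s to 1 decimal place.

Deceleration a = μg = 0.74 × 9.8 = 7.252 m/s².
v = √(2a·d) = √(2 × 7.252 × 38.6) = √559.854 = 23.6612 m/s.

Initial speed ≈ 23.7 m/s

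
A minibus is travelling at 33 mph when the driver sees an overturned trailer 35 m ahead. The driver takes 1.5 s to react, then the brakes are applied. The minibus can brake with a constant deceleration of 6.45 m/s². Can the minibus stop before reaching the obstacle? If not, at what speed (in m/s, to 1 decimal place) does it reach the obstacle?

33 mph × 0.44704 = 14.7523 m/s.
Reaction distance = 14.7523 × 1.5 = 22.128 m.
Braking distance needed to stop: v²/(2a) = 217.630 / 12.900 = 16.871 m, so total needed = 22.128 + 16.871 = 38.999 m > 35 m — it cannot stop.
Distance remaining when braking begins: 35 − 22.128 = 12.872 m.
v² = v₀² − 2a·d = 217.630 − 2 × 6.450 × 12.872 = 51.581 m²/s².
v = √51.581 = 7.182 m/s.

No — it strikes the obstacle at 7.2 m/s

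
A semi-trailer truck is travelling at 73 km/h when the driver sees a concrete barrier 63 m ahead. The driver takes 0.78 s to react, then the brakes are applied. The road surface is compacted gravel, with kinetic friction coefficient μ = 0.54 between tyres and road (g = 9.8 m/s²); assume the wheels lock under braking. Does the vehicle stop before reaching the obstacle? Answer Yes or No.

Yes

73 km/h ÷ 3.6 = 20.2778 m/s.
a = μg = 0.54 × 9.8 = 5.292 m/s².
Reaction distance = 20.2778 × 0.78 = 15.817 m.
Braking distance = v²/(2a) = 411.189 / 10.584 = 38.850 m.
Total stopping distance = 15.817 + 38.850 = 54.667 m, vs 63 m available — it stops with 63 − 54.667 = 8.333 m to spare.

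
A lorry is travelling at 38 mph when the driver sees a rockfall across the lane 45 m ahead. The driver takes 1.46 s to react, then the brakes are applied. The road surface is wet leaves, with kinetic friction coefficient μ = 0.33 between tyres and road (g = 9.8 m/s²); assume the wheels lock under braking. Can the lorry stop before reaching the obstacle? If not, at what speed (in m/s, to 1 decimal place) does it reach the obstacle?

38 mph × 0.44704 = 16.9875 m/s.
a = μg = 0.33 × 9.8 = 3.234 m/s².
Reaction distance = 16.9875 × 1.46 = 24.802 m.
Braking distance needed to stop: v²/(2a) = 288.575 / 6.468 = 44.616 m, so total needed = 24.802 + 44.616 = 69.418 m > 45 m — it cannot stop.
Distance remaining when braking begins: 45 − 24.802 = 20.198 m.
v² = v₀² − 2a·d = 288.575 − 2 × 3.234 × 20.198 = 157.934 m²/s².
v = √157.934 = 12.567 m/s.

No — it strikes the obstacle at 12.6 m/s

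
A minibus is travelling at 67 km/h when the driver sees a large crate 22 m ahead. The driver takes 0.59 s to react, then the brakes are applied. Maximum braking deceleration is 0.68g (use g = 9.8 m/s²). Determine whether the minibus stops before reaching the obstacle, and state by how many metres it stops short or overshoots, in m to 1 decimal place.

67 km/h ÷ 3.6 = 18.6111 m/s.
a = 0.68 × 9.8 = 6.664 m/s².
Reaction distance = 18.6111 × 0.59 = 10.981 m.
Braking distance = v²/(2a) = 346.373 / 13.328 = 25.988 m.
Total stopping distance = 10.981 + 25.988 = 36.969 m, vs 22 m available — it cannot stop in time and overshoots by 36.969 − 22 = 14.969 m.

No — it overshoots by 15.0 m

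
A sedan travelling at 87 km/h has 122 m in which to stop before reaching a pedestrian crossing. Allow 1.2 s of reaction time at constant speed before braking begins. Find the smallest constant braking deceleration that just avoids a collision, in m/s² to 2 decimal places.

87 km/h ÷ 3.6 = 24.1667 m/s.
Distance covered during reaction = 24.1667 × 1.2 = 29.000 m.
Distance available for braking: 122 − 29.000 = 93.000 m.
v² = 2a·d ⇒ a = v²/(2d) = 24.1667² / (2 × 93.000) = 584.029 / 186.000 = 3.1399 m/s².

Required deceleration ≈ 3.14 m/s²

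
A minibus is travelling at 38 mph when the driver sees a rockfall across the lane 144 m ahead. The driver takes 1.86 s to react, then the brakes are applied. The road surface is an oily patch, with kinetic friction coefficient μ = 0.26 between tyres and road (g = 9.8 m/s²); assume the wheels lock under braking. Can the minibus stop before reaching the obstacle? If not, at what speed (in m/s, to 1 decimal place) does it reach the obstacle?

Yes — it stops about 55.8 m short of the obstacle, so it never reaches it

38 mph × 0.44704 = 16.9875 m/s.
a = μg = 0.26 × 9.8 = 2.548 m/s².
Reaction distance = 16.9875 × 1.86 = 31.597 m.
Braking distance = v²/(2a) = 288.575 / 5.096 = 56.628 m.
Total stopping distance = 31.597 + 56.628 = 88.225 m, vs 144 m available — it stops with 144 − 88.225 = 55.775 m to spare.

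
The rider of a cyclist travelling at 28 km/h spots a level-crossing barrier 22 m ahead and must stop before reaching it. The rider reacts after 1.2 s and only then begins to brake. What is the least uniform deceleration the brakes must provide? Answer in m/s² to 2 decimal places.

Required deceleration ≈ 2.39 m/s²

28 km/h ÷ 3.6 = 7.7778 m/s.
Distance covered during reaction = 7.7778 × 1.2 = 9.333 m.
Distance available for braking: 22 − 9.333 = 12.667 m.
v² = 2a·d ⇒ a = v²/(2d) = 7.7778² / (2 × 12.667) = 60.494 / 25.334 = 2.3879 m/s².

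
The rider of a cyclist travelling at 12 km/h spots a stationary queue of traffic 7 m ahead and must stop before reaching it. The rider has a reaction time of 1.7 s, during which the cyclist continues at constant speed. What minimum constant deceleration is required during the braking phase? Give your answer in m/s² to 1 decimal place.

12 km/h ÷ 3.6 = 3.3333 m/s.
Distance covered during reaction = 3.3333 × 1.7 = 5.667 m.
Distance available for braking: 7 − 5.667 = 1.333 m.
v² = 2a·d ⇒ a = v²/(2d) = 3.3333² / (2 × 1.333) = 11.111 / 2.666 = 4.1677 m/s².

Required deceleration ≈ 4.2 m/s²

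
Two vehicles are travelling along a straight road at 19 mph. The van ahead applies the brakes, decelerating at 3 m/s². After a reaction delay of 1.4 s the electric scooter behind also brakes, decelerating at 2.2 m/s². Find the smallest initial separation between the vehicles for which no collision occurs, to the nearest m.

Minimum gap ≈ 16 m

19 mph × 0.44704 = 8.4938 m/s.
Leader travels v²/(2a_L) = 72.145 / 6.000 = 12.024 m before stopping.
Follower covers v·t_r = 8.4938 × 1.4 = 11.891 m while reacting, then v²/(2a_F) = 72.145 / 4.400 = 16.397 m while braking, for a total of 11.891 + 16.397 = 28.288 m.
Since a_F ≤ a_L and the follower starts braking later, the follower is never slower than the leader, so the closest approach is when both have stopped.
Minimum gap = 28.288 − 12.024 = 16.264 m.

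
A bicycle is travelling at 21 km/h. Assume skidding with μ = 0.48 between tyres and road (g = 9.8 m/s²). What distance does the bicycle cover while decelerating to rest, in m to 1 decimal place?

Braking distance ≈ 3.6 m

21 km/h ÷ 3.6 = 5.8333 m/s.
a = μg = 0.48 × 9.8 = 4.704 m/s².
Braking distance = v²/(2a) = 5.8333² / (2 × 4.704) = 34.027 / 9.408 = 3.617 m.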